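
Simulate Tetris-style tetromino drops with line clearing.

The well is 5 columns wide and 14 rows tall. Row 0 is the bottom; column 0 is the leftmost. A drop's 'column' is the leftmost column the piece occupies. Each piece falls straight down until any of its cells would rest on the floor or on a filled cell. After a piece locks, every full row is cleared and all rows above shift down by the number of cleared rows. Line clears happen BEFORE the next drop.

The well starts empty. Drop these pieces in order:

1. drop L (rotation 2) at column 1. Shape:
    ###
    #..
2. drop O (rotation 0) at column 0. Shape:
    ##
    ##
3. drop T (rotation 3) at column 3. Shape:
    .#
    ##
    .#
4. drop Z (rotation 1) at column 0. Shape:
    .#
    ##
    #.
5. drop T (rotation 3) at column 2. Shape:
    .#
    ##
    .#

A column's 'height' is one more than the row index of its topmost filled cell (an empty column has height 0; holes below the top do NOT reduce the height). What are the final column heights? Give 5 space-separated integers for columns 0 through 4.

Drop 1: L rot2 at col 1 lands with bottom-row=0; cleared 0 line(s) (total 0); column heights now [0 2 2 2 0], max=2
Drop 2: O rot0 at col 0 lands with bottom-row=2; cleared 0 line(s) (total 0); column heights now [4 4 2 2 0], max=4
Drop 3: T rot3 at col 3 lands with bottom-row=1; cleared 0 line(s) (total 0); column heights now [4 4 2 3 4], max=4
Drop 4: Z rot1 at col 0 lands with bottom-row=4; cleared 0 line(s) (total 0); column heights now [6 7 2 3 4], max=7
Drop 5: T rot3 at col 2 lands with bottom-row=3; cleared 0 line(s) (total 0); column heights now [6 7 5 6 4], max=7

Answer: 6 7 5 6 4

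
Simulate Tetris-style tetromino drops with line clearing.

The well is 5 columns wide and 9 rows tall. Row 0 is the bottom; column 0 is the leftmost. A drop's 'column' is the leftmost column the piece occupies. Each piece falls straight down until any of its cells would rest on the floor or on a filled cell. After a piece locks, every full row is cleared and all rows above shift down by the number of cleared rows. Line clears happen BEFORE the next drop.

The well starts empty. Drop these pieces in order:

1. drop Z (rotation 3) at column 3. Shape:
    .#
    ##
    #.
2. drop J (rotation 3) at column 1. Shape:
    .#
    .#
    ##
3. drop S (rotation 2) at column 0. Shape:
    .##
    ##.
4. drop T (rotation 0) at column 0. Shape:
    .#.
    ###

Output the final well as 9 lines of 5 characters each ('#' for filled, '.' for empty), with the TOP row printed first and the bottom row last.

Drop 1: Z rot3 at col 3 lands with bottom-row=0; cleared 0 line(s) (total 0); column heights now [0 0 0 2 3], max=3
Drop 2: J rot3 at col 1 lands with bottom-row=0; cleared 0 line(s) (total 0); column heights now [0 1 3 2 3], max=3
Drop 3: S rot2 at col 0 lands with bottom-row=2; cleared 0 line(s) (total 0); column heights now [3 4 4 2 3], max=4
Drop 4: T rot0 at col 0 lands with bottom-row=4; cleared 0 line(s) (total 0); column heights now [5 6 5 2 3], max=6

Answer: .....
.....
.....
.#...
###..
.##..
###.#
..###
.###.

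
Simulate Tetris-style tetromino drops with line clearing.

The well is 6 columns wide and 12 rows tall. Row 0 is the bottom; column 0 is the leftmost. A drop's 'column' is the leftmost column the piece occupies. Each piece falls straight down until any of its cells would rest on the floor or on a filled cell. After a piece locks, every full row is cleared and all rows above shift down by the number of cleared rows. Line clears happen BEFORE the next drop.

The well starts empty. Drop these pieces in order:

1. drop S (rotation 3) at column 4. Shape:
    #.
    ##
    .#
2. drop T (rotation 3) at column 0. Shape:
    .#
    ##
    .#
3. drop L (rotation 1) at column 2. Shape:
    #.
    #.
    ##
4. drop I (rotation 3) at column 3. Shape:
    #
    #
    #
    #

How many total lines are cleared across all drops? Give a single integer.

Answer: 1

Derivation:
Drop 1: S rot3 at col 4 lands with bottom-row=0; cleared 0 line(s) (total 0); column heights now [0 0 0 0 3 2], max=3
Drop 2: T rot3 at col 0 lands with bottom-row=0; cleared 0 line(s) (total 0); column heights now [2 3 0 0 3 2], max=3
Drop 3: L rot1 at col 2 lands with bottom-row=0; cleared 0 line(s) (total 0); column heights now [2 3 3 1 3 2], max=3
Drop 4: I rot3 at col 3 lands with bottom-row=1; cleared 1 line(s) (total 1); column heights now [0 2 2 4 2 1], max=4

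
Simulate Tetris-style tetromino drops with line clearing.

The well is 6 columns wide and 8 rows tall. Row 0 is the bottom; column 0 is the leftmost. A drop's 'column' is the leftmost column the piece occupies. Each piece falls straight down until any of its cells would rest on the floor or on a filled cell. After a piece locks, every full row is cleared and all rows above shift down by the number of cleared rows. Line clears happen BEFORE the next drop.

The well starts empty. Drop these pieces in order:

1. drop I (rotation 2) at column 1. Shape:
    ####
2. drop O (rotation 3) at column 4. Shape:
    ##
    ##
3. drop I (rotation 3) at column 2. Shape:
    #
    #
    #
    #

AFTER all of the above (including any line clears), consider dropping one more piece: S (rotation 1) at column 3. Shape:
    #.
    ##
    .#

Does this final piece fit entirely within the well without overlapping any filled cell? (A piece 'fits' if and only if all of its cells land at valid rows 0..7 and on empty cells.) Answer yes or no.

Drop 1: I rot2 at col 1 lands with bottom-row=0; cleared 0 line(s) (total 0); column heights now [0 1 1 1 1 0], max=1
Drop 2: O rot3 at col 4 lands with bottom-row=1; cleared 0 line(s) (total 0); column heights now [0 1 1 1 3 3], max=3
Drop 3: I rot3 at col 2 lands with bottom-row=1; cleared 0 line(s) (total 0); column heights now [0 1 5 1 3 3], max=5
Test piece S rot1 at col 3 (width 2): heights before test = [0 1 5 1 3 3]; fits = True

Answer: yes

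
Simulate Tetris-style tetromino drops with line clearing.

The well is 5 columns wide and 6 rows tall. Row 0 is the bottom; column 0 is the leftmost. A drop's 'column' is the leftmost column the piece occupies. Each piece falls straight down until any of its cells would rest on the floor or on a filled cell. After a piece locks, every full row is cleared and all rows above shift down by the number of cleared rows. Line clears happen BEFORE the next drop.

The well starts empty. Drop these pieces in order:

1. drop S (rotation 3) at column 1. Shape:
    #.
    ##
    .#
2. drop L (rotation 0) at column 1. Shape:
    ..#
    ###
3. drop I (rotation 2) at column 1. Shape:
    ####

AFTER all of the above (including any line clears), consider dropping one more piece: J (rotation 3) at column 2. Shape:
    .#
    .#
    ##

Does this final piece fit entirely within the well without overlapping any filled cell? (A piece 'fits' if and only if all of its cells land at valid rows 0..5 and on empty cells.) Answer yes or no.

Drop 1: S rot3 at col 1 lands with bottom-row=0; cleared 0 line(s) (total 0); column heights now [0 3 2 0 0], max=3
Drop 2: L rot0 at col 1 lands with bottom-row=3; cleared 0 line(s) (total 0); column heights now [0 4 4 5 0], max=5
Drop 3: I rot2 at col 1 lands with bottom-row=5; cleared 0 line(s) (total 0); column heights now [0 6 6 6 6], max=6
Test piece J rot3 at col 2 (width 2): heights before test = [0 6 6 6 6]; fits = False

Answer: no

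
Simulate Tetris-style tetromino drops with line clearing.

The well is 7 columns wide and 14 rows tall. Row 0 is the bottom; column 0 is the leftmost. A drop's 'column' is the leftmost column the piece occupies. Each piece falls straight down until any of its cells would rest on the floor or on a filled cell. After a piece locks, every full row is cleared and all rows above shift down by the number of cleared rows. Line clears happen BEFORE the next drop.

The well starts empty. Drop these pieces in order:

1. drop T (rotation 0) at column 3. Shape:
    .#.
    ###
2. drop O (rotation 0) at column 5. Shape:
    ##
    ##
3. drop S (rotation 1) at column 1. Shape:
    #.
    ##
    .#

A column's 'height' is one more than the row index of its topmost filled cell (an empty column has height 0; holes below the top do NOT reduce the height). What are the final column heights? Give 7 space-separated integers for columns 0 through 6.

Drop 1: T rot0 at col 3 lands with bottom-row=0; cleared 0 line(s) (total 0); column heights now [0 0 0 1 2 1 0], max=2
Drop 2: O rot0 at col 5 lands with bottom-row=1; cleared 0 line(s) (total 0); column heights now [0 0 0 1 2 3 3], max=3
Drop 3: S rot1 at col 1 lands with bottom-row=0; cleared 0 line(s) (total 0); column heights now [0 3 2 1 2 3 3], max=3

Answer: 0 3 2 1 2 3 3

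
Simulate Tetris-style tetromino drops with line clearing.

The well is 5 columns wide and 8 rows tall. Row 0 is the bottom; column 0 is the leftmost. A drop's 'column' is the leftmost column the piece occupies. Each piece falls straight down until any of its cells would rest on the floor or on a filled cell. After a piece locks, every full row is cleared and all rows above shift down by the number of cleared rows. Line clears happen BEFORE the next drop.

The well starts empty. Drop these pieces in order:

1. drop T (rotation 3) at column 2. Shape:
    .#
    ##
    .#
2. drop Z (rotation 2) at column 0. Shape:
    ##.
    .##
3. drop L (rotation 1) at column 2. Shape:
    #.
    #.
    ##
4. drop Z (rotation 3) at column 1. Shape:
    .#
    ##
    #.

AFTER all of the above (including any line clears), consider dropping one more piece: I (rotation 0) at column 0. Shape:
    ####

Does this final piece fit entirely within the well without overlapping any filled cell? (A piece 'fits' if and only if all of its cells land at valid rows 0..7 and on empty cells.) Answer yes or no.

Drop 1: T rot3 at col 2 lands with bottom-row=0; cleared 0 line(s) (total 0); column heights now [0 0 2 3 0], max=3
Drop 2: Z rot2 at col 0 lands with bottom-row=2; cleared 0 line(s) (total 0); column heights now [4 4 3 3 0], max=4
Drop 3: L rot1 at col 2 lands with bottom-row=3; cleared 0 line(s) (total 0); column heights now [4 4 6 4 0], max=6
Drop 4: Z rot3 at col 1 lands with bottom-row=5; cleared 0 line(s) (total 0); column heights now [4 7 8 4 0], max=8
Test piece I rot0 at col 0 (width 4): heights before test = [4 7 8 4 0]; fits = False

Answer: no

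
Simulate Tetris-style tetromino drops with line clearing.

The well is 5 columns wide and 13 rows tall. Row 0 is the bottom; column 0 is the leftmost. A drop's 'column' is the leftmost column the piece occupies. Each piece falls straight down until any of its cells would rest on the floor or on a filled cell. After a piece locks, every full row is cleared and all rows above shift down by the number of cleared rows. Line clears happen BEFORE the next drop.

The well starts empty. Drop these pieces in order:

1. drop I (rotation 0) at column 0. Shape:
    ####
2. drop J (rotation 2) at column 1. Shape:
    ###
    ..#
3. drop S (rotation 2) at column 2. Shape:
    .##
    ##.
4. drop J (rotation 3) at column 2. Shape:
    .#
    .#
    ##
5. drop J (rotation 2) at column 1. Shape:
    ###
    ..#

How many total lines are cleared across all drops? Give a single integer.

Answer: 0

Derivation:
Drop 1: I rot0 at col 0 lands with bottom-row=0; cleared 0 line(s) (total 0); column heights now [1 1 1 1 0], max=1
Drop 2: J rot2 at col 1 lands with bottom-row=1; cleared 0 line(s) (total 0); column heights now [1 3 3 3 0], max=3
Drop 3: S rot2 at col 2 lands with bottom-row=3; cleared 0 line(s) (total 0); column heights now [1 3 4 5 5], max=5
Drop 4: J rot3 at col 2 lands with bottom-row=5; cleared 0 line(s) (total 0); column heights now [1 3 6 8 5], max=8
Drop 5: J rot2 at col 1 lands with bottom-row=8; cleared 0 line(s) (total 0); column heights now [1 10 10 10 5], max=10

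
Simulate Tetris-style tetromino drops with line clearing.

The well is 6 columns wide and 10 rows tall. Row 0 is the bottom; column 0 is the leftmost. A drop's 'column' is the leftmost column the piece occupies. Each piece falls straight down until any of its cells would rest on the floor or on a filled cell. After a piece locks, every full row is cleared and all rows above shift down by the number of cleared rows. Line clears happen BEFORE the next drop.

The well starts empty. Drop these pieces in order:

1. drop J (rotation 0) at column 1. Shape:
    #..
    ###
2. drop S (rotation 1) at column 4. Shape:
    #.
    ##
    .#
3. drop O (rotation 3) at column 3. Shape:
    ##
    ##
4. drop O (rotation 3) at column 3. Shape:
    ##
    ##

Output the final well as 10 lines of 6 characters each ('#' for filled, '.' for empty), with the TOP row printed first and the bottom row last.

Drop 1: J rot0 at col 1 lands with bottom-row=0; cleared 0 line(s) (total 0); column heights now [0 2 1 1 0 0], max=2
Drop 2: S rot1 at col 4 lands with bottom-row=0; cleared 0 line(s) (total 0); column heights now [0 2 1 1 3 2], max=3
Drop 3: O rot3 at col 3 lands with bottom-row=3; cleared 0 line(s) (total 0); column heights now [0 2 1 5 5 2], max=5
Drop 4: O rot3 at col 3 lands with bottom-row=5; cleared 0 line(s) (total 0); column heights now [0 2 1 7 7 2], max=7

Answer: ......
......
......
...##.
...##.
...##.
...##.
....#.
.#..##
.###.#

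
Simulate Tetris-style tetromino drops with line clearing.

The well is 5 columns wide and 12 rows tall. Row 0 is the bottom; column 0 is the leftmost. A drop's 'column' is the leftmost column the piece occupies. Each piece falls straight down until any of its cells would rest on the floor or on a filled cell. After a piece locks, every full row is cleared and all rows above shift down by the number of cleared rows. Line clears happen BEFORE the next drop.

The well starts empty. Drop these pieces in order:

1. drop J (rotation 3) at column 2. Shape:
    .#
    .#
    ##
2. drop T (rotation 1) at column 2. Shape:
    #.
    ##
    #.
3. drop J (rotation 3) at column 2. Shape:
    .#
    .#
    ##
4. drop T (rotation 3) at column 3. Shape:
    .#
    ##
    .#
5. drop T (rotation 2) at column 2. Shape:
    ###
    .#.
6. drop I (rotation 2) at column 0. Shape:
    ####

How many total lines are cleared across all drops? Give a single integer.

Drop 1: J rot3 at col 2 lands with bottom-row=0; cleared 0 line(s) (total 0); column heights now [0 0 1 3 0], max=3
Drop 2: T rot1 at col 2 lands with bottom-row=2; cleared 0 line(s) (total 0); column heights now [0 0 5 4 0], max=5
Drop 3: J rot3 at col 2 lands with bottom-row=5; cleared 0 line(s) (total 0); column heights now [0 0 6 8 0], max=8
Drop 4: T rot3 at col 3 lands with bottom-row=7; cleared 0 line(s) (total 0); column heights now [0 0 6 9 10], max=10
Drop 5: T rot2 at col 2 lands with bottom-row=9; cleared 0 line(s) (total 0); column heights now [0 0 11 11 11], max=11
Drop 6: I rot2 at col 0 lands with bottom-row=11; cleared 0 line(s) (total 0); column heights now [12 12 12 12 11], max=12

Answer: 0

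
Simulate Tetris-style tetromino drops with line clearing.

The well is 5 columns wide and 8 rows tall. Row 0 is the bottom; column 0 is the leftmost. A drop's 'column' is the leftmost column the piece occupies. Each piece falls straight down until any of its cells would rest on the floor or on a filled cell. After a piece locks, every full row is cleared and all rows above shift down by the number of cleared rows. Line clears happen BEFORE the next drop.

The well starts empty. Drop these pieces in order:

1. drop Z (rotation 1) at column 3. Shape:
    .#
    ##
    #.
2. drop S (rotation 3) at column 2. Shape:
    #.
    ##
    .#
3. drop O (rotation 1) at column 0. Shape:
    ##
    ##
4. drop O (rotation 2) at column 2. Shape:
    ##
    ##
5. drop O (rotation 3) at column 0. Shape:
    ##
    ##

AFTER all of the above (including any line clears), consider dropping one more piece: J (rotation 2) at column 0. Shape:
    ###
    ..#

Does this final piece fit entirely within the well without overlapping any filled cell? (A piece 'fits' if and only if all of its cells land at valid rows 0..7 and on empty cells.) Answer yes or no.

Answer: no

Derivation:
Drop 1: Z rot1 at col 3 lands with bottom-row=0; cleared 0 line(s) (total 0); column heights now [0 0 0 2 3], max=3
Drop 2: S rot3 at col 2 lands with bottom-row=2; cleared 0 line(s) (total 0); column heights now [0 0 5 4 3], max=5
Drop 3: O rot1 at col 0 lands with bottom-row=0; cleared 0 line(s) (total 0); column heights now [2 2 5 4 3], max=5
Drop 4: O rot2 at col 2 lands with bottom-row=5; cleared 0 line(s) (total 0); column heights now [2 2 7 7 3], max=7
Drop 5: O rot3 at col 0 lands with bottom-row=2; cleared 0 line(s) (total 0); column heights now [4 4 7 7 3], max=7
Test piece J rot2 at col 0 (width 3): heights before test = [4 4 7 7 3]; fits = False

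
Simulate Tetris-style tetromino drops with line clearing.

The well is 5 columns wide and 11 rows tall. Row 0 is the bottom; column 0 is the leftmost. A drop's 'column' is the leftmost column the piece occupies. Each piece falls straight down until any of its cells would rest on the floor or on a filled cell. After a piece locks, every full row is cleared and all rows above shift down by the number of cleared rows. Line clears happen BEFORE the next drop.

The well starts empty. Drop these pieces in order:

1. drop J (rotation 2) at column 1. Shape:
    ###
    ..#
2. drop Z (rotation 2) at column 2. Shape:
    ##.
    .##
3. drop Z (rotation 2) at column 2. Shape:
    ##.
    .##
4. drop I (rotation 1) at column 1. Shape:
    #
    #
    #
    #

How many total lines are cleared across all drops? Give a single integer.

Answer: 0

Derivation:
Drop 1: J rot2 at col 1 lands with bottom-row=0; cleared 0 line(s) (total 0); column heights now [0 2 2 2 0], max=2
Drop 2: Z rot2 at col 2 lands with bottom-row=2; cleared 0 line(s) (total 0); column heights now [0 2 4 4 3], max=4
Drop 3: Z rot2 at col 2 lands with bottom-row=4; cleared 0 line(s) (total 0); column heights now [0 2 6 6 5], max=6
Drop 4: I rot1 at col 1 lands with bottom-row=2; cleared 0 line(s) (total 0); column heights now [0 6 6 6 5], max=6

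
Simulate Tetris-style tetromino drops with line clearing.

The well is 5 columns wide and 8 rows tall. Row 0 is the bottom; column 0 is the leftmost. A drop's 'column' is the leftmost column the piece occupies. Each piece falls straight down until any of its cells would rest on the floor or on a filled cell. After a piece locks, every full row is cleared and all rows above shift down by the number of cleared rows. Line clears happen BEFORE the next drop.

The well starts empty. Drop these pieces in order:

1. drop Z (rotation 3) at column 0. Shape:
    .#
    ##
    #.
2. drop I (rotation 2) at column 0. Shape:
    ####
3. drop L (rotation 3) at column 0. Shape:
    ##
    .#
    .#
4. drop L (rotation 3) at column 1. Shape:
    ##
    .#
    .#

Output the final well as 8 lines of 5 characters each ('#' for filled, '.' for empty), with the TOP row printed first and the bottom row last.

Drop 1: Z rot3 at col 0 lands with bottom-row=0; cleared 0 line(s) (total 0); column heights now [2 3 0 0 0], max=3
Drop 2: I rot2 at col 0 lands with bottom-row=3; cleared 0 line(s) (total 0); column heights now [4 4 4 4 0], max=4
Drop 3: L rot3 at col 0 lands with bottom-row=4; cleared 0 line(s) (total 0); column heights now [7 7 4 4 0], max=7
Drop 4: L rot3 at col 1 lands with bottom-row=5; cleared 0 line(s) (total 0); column heights now [7 8 8 4 0], max=8

Answer: .##..
###..
.##..
.#...
####.
.#...
##...
#....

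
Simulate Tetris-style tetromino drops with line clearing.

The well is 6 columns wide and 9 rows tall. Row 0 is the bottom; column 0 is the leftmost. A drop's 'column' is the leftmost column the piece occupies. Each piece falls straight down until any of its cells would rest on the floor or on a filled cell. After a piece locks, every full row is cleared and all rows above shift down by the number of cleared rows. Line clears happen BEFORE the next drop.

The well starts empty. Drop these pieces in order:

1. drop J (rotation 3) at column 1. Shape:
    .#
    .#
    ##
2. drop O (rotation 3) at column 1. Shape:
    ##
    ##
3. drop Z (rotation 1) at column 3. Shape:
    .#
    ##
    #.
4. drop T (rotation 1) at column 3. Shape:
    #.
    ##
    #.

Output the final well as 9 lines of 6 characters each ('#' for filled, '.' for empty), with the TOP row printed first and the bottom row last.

Answer: ......
......
......
......
.###..
.####.
..###.
..###.
.###..

Derivation:
Drop 1: J rot3 at col 1 lands with bottom-row=0; cleared 0 line(s) (total 0); column heights now [0 1 3 0 0 0], max=3
Drop 2: O rot3 at col 1 lands with bottom-row=3; cleared 0 line(s) (total 0); column heights now [0 5 5 0 0 0], max=5
Drop 3: Z rot1 at col 3 lands with bottom-row=0; cleared 0 line(s) (total 0); column heights now [0 5 5 2 3 0], max=5
Drop 4: T rot1 at col 3 lands with bottom-row=2; cleared 0 line(s) (total 0); column heights now [0 5 5 5 4 0], max=5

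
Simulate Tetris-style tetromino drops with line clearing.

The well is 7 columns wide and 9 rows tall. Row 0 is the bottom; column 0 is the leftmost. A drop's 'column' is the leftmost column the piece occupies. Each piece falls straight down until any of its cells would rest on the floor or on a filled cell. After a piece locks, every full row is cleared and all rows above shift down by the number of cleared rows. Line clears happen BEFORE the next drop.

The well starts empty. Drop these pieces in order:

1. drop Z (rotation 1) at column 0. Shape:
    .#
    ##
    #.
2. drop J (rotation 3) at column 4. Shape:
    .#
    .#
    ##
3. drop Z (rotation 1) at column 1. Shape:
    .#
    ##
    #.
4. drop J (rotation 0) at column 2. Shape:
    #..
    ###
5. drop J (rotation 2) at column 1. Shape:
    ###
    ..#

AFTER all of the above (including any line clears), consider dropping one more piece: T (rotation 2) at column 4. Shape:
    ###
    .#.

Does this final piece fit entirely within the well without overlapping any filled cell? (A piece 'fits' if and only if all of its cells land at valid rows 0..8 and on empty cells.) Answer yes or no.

Drop 1: Z rot1 at col 0 lands with bottom-row=0; cleared 0 line(s) (total 0); column heights now [2 3 0 0 0 0 0], max=3
Drop 2: J rot3 at col 4 lands with bottom-row=0; cleared 0 line(s) (total 0); column heights now [2 3 0 0 1 3 0], max=3
Drop 3: Z rot1 at col 1 lands with bottom-row=3; cleared 0 line(s) (total 0); column heights now [2 5 6 0 1 3 0], max=6
Drop 4: J rot0 at col 2 lands with bottom-row=6; cleared 0 line(s) (total 0); column heights now [2 5 8 7 7 3 0], max=8
Drop 5: J rot2 at col 1 lands with bottom-row=7; cleared 0 line(s) (total 0); column heights now [2 9 9 9 7 3 0], max=9
Test piece T rot2 at col 4 (width 3): heights before test = [2 9 9 9 7 3 0]; fits = True

Answer: yes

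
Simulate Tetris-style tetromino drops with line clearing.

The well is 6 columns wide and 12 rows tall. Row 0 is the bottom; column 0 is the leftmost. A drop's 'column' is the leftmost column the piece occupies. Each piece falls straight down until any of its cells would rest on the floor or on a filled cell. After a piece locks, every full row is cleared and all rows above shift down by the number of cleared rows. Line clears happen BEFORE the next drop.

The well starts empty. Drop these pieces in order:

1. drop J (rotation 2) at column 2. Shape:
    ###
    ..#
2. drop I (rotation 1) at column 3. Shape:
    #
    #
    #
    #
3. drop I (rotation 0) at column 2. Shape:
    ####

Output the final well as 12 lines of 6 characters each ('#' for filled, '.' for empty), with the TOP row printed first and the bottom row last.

Answer: ......
......
......
......
......
..####
...#..
...#..
...#..
...#..
..###.
....#.

Derivation:
Drop 1: J rot2 at col 2 lands with bottom-row=0; cleared 0 line(s) (total 0); column heights now [0 0 2 2 2 0], max=2
Drop 2: I rot1 at col 3 lands with bottom-row=2; cleared 0 line(s) (total 0); column heights now [0 0 2 6 2 0], max=6
Drop 3: I rot0 at col 2 lands with bottom-row=6; cleared 0 line(s) (total 0); column heights now [0 0 7 7 7 7], max=7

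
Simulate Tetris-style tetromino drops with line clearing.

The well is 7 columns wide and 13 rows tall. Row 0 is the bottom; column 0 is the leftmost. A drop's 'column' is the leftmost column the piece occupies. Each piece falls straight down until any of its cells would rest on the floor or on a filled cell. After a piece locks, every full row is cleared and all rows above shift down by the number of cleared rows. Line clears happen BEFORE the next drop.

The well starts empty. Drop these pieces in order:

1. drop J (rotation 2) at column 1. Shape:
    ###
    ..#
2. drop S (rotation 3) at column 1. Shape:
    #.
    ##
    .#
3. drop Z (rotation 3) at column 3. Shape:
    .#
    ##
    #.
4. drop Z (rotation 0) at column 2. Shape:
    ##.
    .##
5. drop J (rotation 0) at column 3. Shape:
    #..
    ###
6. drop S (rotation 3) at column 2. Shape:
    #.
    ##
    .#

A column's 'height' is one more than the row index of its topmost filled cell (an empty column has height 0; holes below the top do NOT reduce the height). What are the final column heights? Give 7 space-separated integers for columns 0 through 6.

Drop 1: J rot2 at col 1 lands with bottom-row=0; cleared 0 line(s) (total 0); column heights now [0 2 2 2 0 0 0], max=2
Drop 2: S rot3 at col 1 lands with bottom-row=2; cleared 0 line(s) (total 0); column heights now [0 5 4 2 0 0 0], max=5
Drop 3: Z rot3 at col 3 lands with bottom-row=2; cleared 0 line(s) (total 0); column heights now [0 5 4 4 5 0 0], max=5
Drop 4: Z rot0 at col 2 lands with bottom-row=5; cleared 0 line(s) (total 0); column heights now [0 5 7 7 6 0 0], max=7
Drop 5: J rot0 at col 3 lands with bottom-row=7; cleared 0 line(s) (total 0); column heights now [0 5 7 9 8 8 0], max=9
Drop 6: S rot3 at col 2 lands with bottom-row=9; cleared 0 line(s) (total 0); column heights now [0 5 12 11 8 8 0], max=12

Answer: 0 5 12 11 8 8 0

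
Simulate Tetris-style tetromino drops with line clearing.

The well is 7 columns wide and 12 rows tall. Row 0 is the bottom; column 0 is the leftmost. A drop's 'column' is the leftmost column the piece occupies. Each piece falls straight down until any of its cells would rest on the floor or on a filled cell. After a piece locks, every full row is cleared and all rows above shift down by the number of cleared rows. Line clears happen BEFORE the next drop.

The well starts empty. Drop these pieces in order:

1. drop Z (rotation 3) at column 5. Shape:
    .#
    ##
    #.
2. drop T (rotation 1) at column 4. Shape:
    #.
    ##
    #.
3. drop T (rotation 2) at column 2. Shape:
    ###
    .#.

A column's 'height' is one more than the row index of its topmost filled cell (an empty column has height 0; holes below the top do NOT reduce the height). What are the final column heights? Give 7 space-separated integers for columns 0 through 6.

Drop 1: Z rot3 at col 5 lands with bottom-row=0; cleared 0 line(s) (total 0); column heights now [0 0 0 0 0 2 3], max=3
Drop 2: T rot1 at col 4 lands with bottom-row=1; cleared 0 line(s) (total 0); column heights now [0 0 0 0 4 3 3], max=4
Drop 3: T rot2 at col 2 lands with bottom-row=3; cleared 0 line(s) (total 0); column heights now [0 0 5 5 5 3 3], max=5

Answer: 0 0 5 5 5 3 3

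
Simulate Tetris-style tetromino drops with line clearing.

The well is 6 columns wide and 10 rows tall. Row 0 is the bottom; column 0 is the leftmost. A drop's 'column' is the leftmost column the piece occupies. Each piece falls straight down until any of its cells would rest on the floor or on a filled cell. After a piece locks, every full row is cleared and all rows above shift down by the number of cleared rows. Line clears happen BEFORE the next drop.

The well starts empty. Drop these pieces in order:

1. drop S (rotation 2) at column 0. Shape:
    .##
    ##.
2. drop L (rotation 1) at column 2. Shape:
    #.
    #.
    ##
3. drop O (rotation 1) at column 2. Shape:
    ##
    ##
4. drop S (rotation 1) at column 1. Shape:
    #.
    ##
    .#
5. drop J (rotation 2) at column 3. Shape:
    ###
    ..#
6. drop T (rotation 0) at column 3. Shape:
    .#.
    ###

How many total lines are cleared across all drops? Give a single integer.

Drop 1: S rot2 at col 0 lands with bottom-row=0; cleared 0 line(s) (total 0); column heights now [1 2 2 0 0 0], max=2
Drop 2: L rot1 at col 2 lands with bottom-row=2; cleared 0 line(s) (total 0); column heights now [1 2 5 3 0 0], max=5
Drop 3: O rot1 at col 2 lands with bottom-row=5; cleared 0 line(s) (total 0); column heights now [1 2 7 7 0 0], max=7
Drop 4: S rot1 at col 1 lands with bottom-row=7; cleared 0 line(s) (total 0); column heights now [1 10 9 7 0 0], max=10
Drop 5: J rot2 at col 3 lands with bottom-row=6; cleared 0 line(s) (total 0); column heights now [1 10 9 8 8 8], max=10
Drop 6: T rot0 at col 3 lands with bottom-row=8; cleared 0 line(s) (total 0); column heights now [1 10 9 9 10 9], max=10

Answer: 0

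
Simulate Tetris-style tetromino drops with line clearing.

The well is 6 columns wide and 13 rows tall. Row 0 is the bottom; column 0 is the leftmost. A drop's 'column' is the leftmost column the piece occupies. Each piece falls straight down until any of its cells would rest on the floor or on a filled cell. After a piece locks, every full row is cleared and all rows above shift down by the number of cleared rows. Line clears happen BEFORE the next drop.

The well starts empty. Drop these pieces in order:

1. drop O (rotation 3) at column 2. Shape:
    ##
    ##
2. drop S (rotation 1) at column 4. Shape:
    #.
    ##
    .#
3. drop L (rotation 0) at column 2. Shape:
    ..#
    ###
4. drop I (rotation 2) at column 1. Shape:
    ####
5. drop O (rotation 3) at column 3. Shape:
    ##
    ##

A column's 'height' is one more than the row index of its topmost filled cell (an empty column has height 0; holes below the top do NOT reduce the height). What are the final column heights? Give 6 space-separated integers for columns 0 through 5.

Answer: 0 6 6 8 8 2

Derivation:
Drop 1: O rot3 at col 2 lands with bottom-row=0; cleared 0 line(s) (total 0); column heights now [0 0 2 2 0 0], max=2
Drop 2: S rot1 at col 4 lands with bottom-row=0; cleared 0 line(s) (total 0); column heights now [0 0 2 2 3 2], max=3
Drop 3: L rot0 at col 2 lands with bottom-row=3; cleared 0 line(s) (total 0); column heights now [0 0 4 4 5 2], max=5
Drop 4: I rot2 at col 1 lands with bottom-row=5; cleared 0 line(s) (total 0); column heights now [0 6 6 6 6 2], max=6
Drop 5: O rot3 at col 3 lands with bottom-row=6; cleared 0 line(s) (total 0); column heights now [0 6 6 8 8 2], max=8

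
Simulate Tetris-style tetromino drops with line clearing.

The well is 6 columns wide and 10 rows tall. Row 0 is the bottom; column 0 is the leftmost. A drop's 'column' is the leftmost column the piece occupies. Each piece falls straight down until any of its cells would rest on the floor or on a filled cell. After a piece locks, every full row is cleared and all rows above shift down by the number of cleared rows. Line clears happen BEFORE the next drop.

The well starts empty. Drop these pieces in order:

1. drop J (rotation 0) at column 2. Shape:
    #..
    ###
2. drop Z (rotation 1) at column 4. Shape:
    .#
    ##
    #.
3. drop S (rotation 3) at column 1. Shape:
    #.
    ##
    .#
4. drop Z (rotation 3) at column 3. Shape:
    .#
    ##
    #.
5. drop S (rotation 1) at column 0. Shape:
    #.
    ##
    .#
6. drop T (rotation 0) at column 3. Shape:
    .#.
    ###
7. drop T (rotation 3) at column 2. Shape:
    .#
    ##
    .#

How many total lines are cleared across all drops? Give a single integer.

Drop 1: J rot0 at col 2 lands with bottom-row=0; cleared 0 line(s) (total 0); column heights now [0 0 2 1 1 0], max=2
Drop 2: Z rot1 at col 4 lands with bottom-row=1; cleared 0 line(s) (total 0); column heights now [0 0 2 1 3 4], max=4
Drop 3: S rot3 at col 1 lands with bottom-row=2; cleared 0 line(s) (total 0); column heights now [0 5 4 1 3 4], max=5
Drop 4: Z rot3 at col 3 lands with bottom-row=2; cleared 0 line(s) (total 0); column heights now [0 5 4 4 5 4], max=5
Drop 5: S rot1 at col 0 lands with bottom-row=5; cleared 0 line(s) (total 0); column heights now [8 7 4 4 5 4], max=8
Drop 6: T rot0 at col 3 lands with bottom-row=5; cleared 0 line(s) (total 0); column heights now [8 7 4 6 7 6], max=8
Drop 7: T rot3 at col 2 lands with bottom-row=6; cleared 0 line(s) (total 0); column heights now [8 7 8 9 7 6], max=9

Answer: 0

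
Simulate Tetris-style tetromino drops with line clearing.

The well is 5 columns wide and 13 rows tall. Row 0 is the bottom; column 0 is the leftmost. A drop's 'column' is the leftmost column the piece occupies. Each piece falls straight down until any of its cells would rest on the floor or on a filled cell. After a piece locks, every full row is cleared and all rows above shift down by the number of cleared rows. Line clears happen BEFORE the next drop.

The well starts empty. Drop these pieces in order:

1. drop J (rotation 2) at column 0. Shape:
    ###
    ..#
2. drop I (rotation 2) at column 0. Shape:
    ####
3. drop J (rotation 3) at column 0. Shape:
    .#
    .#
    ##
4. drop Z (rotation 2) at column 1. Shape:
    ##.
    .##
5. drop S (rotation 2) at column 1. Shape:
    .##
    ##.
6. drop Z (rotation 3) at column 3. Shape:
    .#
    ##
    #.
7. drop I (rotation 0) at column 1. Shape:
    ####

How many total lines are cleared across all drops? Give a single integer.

Answer: 0

Derivation:
Drop 1: J rot2 at col 0 lands with bottom-row=0; cleared 0 line(s) (total 0); column heights now [2 2 2 0 0], max=2
Drop 2: I rot2 at col 0 lands with bottom-row=2; cleared 0 line(s) (total 0); column heights now [3 3 3 3 0], max=3
Drop 3: J rot3 at col 0 lands with bottom-row=3; cleared 0 line(s) (total 0); column heights now [4 6 3 3 0], max=6
Drop 4: Z rot2 at col 1 lands with bottom-row=5; cleared 0 line(s) (total 0); column heights now [4 7 7 6 0], max=7
Drop 5: S rot2 at col 1 lands with bottom-row=7; cleared 0 line(s) (total 0); column heights now [4 8 9 9 0], max=9
Drop 6: Z rot3 at col 3 lands with bottom-row=9; cleared 0 line(s) (total 0); column heights now [4 8 9 11 12], max=12
Drop 7: I rot0 at col 1 lands with bottom-row=12; cleared 0 line(s) (total 0); column heights now [4 13 13 13 13], max=13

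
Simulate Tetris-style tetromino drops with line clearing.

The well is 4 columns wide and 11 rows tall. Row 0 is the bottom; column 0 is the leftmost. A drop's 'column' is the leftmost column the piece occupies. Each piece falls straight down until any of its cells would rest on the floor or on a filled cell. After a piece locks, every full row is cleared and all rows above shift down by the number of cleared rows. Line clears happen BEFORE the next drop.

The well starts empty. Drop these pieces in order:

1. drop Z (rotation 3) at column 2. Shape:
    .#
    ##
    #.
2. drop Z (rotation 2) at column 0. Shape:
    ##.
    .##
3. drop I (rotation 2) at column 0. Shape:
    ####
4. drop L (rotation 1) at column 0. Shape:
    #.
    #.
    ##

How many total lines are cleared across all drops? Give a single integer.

Drop 1: Z rot3 at col 2 lands with bottom-row=0; cleared 0 line(s) (total 0); column heights now [0 0 2 3], max=3
Drop 2: Z rot2 at col 0 lands with bottom-row=2; cleared 0 line(s) (total 0); column heights now [4 4 3 3], max=4
Drop 3: I rot2 at col 0 lands with bottom-row=4; cleared 1 line(s) (total 1); column heights now [4 4 3 3], max=4
Drop 4: L rot1 at col 0 lands with bottom-row=4; cleared 0 line(s) (total 1); column heights now [7 5 3 3], max=7

Answer: 1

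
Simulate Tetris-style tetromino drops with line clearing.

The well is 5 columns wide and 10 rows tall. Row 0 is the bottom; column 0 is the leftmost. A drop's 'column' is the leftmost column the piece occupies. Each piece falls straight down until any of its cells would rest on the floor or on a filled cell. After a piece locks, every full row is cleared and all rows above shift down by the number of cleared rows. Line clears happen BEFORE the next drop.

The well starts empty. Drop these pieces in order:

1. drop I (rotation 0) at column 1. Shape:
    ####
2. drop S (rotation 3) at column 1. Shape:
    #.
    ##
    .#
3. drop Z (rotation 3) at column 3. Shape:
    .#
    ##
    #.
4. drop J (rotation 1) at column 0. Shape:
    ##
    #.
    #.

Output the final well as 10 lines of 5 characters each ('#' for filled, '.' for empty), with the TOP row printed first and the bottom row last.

Drop 1: I rot0 at col 1 lands with bottom-row=0; cleared 0 line(s) (total 0); column heights now [0 1 1 1 1], max=1
Drop 2: S rot3 at col 1 lands with bottom-row=1; cleared 0 line(s) (total 0); column heights now [0 4 3 1 1], max=4
Drop 3: Z rot3 at col 3 lands with bottom-row=1; cleared 0 line(s) (total 0); column heights now [0 4 3 3 4], max=4
Drop 4: J rot1 at col 0 lands with bottom-row=2; cleared 1 line(s) (total 1); column heights now [4 4 2 2 3], max=4

Answer: .....
.....
.....
.....
.....
.....
##...
##..#
..##.
.####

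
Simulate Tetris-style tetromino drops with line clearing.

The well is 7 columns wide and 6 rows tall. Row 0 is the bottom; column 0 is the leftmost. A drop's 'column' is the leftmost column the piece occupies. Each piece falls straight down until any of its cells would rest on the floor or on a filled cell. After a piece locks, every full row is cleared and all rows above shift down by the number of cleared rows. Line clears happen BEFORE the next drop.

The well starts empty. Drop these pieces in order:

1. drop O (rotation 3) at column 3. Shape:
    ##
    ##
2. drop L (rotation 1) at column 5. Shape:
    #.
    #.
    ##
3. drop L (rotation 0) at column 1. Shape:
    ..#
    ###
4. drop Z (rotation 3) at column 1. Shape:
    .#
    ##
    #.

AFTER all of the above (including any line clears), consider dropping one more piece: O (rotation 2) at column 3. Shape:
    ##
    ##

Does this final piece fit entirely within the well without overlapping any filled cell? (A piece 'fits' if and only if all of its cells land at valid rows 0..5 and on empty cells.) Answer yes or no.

Drop 1: O rot3 at col 3 lands with bottom-row=0; cleared 0 line(s) (total 0); column heights now [0 0 0 2 2 0 0], max=2
Drop 2: L rot1 at col 5 lands with bottom-row=0; cleared 0 line(s) (total 0); column heights now [0 0 0 2 2 3 1], max=3
Drop 3: L rot0 at col 1 lands with bottom-row=2; cleared 0 line(s) (total 0); column heights now [0 3 3 4 2 3 1], max=4
Drop 4: Z rot3 at col 1 lands with bottom-row=3; cleared 0 line(s) (total 0); column heights now [0 5 6 4 2 3 1], max=6
Test piece O rot2 at col 3 (width 2): heights before test = [0 5 6 4 2 3 1]; fits = True

Answer: yes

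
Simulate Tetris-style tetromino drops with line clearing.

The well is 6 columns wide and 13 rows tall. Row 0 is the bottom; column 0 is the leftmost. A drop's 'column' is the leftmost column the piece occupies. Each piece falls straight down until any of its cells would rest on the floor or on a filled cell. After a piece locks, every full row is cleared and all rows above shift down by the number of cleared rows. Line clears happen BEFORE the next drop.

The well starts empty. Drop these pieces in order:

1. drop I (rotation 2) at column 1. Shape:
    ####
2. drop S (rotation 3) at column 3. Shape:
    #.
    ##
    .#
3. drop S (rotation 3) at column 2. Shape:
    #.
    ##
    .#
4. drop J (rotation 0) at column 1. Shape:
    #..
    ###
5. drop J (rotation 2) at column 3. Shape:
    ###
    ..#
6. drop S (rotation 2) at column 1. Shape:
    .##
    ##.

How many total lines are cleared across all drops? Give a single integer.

Drop 1: I rot2 at col 1 lands with bottom-row=0; cleared 0 line(s) (total 0); column heights now [0 1 1 1 1 0], max=1
Drop 2: S rot3 at col 3 lands with bottom-row=1; cleared 0 line(s) (total 0); column heights now [0 1 1 4 3 0], max=4
Drop 3: S rot3 at col 2 lands with bottom-row=4; cleared 0 line(s) (total 0); column heights now [0 1 7 6 3 0], max=7
Drop 4: J rot0 at col 1 lands with bottom-row=7; cleared 0 line(s) (total 0); column heights now [0 9 8 8 3 0], max=9
Drop 5: J rot2 at col 3 lands with bottom-row=7; cleared 0 line(s) (total 0); column heights now [0 9 8 9 9 9], max=9
Drop 6: S rot2 at col 1 lands with bottom-row=9; cleared 0 line(s) (total 0); column heights now [0 10 11 11 9 9], max=11

Answer: 0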